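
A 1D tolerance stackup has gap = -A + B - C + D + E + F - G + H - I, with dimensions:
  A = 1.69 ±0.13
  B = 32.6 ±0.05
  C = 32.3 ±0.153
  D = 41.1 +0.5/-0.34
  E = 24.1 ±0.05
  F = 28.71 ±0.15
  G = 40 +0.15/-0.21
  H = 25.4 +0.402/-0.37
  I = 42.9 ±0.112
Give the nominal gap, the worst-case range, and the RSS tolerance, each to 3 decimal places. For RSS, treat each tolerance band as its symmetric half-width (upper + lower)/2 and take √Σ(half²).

nominal=35.020 wc=[33.515,36.777] rss=0.662

Stack each dimension's contribution:
  -A: nom -1.690 → Σnom=-1.690; wc +0.130/-0.130 → slack +0.130/-0.130; half-tol=0.130, Σhalf²=0.016900
  +B: nom +32.600 → Σnom=30.910; wc +0.050/-0.050 → slack +0.180/-0.180; half-tol=0.050, Σhalf²=0.019400
  -C: nom -32.300 → Σnom=-1.390; wc +0.153/-0.153 → slack +0.333/-0.333; half-tol=0.153, Σhalf²=0.042809
  +D: nom +41.100 → Σnom=39.710; wc +0.500/-0.340 → slack +0.833/-0.673; half-tol=0.420, Σhalf²=0.219209
  +E: nom +24.100 → Σnom=63.810; wc +0.050/-0.050 → slack +0.883/-0.723; half-tol=0.050, Σhalf²=0.221709
  +F: nom +28.710 → Σnom=92.520; wc +0.150/-0.150 → slack +1.033/-0.873; half-tol=0.150, Σhalf²=0.244209
  -G: nom -40.000 → Σnom=52.520; wc +0.210/-0.150 → slack +1.243/-1.023; half-tol=0.180, Σhalf²=0.276609
  +H: nom +25.400 → Σnom=77.920; wc +0.402/-0.370 → slack +1.645/-1.393; half-tol=0.386, Σhalf²=0.425605
  -I: nom -42.900 → Σnom=35.020; wc +0.112/-0.112 → slack +1.757/-1.505; half-tol=0.112, Σhalf²=0.438149
Nominal = 35.020. Worst-case = [35.020 - 1.505, 35.020 + 1.757] = [33.515, 36.777]. RSS = √0.438149 = 0.662.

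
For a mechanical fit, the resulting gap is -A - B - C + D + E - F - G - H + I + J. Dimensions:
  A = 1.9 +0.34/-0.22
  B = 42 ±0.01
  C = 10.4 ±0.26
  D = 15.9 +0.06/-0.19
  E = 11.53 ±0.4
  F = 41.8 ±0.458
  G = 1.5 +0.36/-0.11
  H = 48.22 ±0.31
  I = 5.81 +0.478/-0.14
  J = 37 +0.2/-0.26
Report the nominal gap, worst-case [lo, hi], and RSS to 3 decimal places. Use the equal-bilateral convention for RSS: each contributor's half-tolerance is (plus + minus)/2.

nominal=-75.580 wc=[-78.308,-73.074] rss=0.912

Stack each dimension's contribution:
  -A: nom -1.900 → Σnom=-1.900; wc +0.220/-0.340 → slack +0.220/-0.340; half-tol=0.280, Σhalf²=0.078400
  -B: nom -42.000 → Σnom=-43.900; wc +0.010/-0.010 → slack +0.230/-0.350; half-tol=0.010, Σhalf²=0.078500
  -C: nom -10.400 → Σnom=-54.300; wc +0.260/-0.260 → slack +0.490/-0.610; half-tol=0.260, Σhalf²=0.146100
  +D: nom +15.900 → Σnom=-38.400; wc +0.060/-0.190 → slack +0.550/-0.800; half-tol=0.125, Σhalf²=0.161725
  +E: nom +11.530 → Σnom=-26.870; wc +0.400/-0.400 → slack +0.950/-1.200; half-tol=0.400, Σhalf²=0.321725
  -F: nom -41.800 → Σnom=-68.670; wc +0.458/-0.458 → slack +1.408/-1.658; half-tol=0.458, Σhalf²=0.531489
  -G: nom -1.500 → Σnom=-70.170; wc +0.110/-0.360 → slack +1.518/-2.018; half-tol=0.235, Σhalf²=0.586714
  -H: nom -48.220 → Σnom=-118.390; wc +0.310/-0.310 → slack +1.828/-2.328; half-tol=0.310, Σhalf²=0.682814
  +I: nom +5.810 → Σnom=-112.580; wc +0.478/-0.140 → slack +2.306/-2.468; half-tol=0.309, Σhalf²=0.778295
  +J: nom +37.000 → Σnom=-75.580; wc +0.200/-0.260 → slack +2.506/-2.728; half-tol=0.230, Σhalf²=0.831195
Nominal = -75.580. Worst-case = [-75.580 - 2.728, -75.580 + 2.506] = [-78.308, -73.074]. RSS = √0.831195 = 0.912.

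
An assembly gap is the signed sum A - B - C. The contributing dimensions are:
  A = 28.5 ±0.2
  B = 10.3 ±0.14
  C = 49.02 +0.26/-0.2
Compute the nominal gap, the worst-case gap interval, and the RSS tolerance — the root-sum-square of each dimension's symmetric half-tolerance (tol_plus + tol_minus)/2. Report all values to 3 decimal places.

Stack each dimension's contribution:
  +A: nom +28.500 → Σnom=28.500; wc +0.200/-0.200 → slack +0.200/-0.200; half-tol=0.200, Σhalf²=0.040000
  -B: nom -10.300 → Σnom=18.200; wc +0.140/-0.140 → slack +0.340/-0.340; half-tol=0.140, Σhalf²=0.059600
  -C: nom -49.020 → Σnom=-30.820; wc +0.200/-0.260 → slack +0.540/-0.600; half-tol=0.230, Σhalf²=0.112500
Nominal = -30.820. Worst-case = [-30.820 - 0.600, -30.820 + 0.540] = [-31.420, -30.280]. RSS = √0.112500 = 0.335.

nominal=-30.820 wc=[-31.420,-30.280] rss=0.335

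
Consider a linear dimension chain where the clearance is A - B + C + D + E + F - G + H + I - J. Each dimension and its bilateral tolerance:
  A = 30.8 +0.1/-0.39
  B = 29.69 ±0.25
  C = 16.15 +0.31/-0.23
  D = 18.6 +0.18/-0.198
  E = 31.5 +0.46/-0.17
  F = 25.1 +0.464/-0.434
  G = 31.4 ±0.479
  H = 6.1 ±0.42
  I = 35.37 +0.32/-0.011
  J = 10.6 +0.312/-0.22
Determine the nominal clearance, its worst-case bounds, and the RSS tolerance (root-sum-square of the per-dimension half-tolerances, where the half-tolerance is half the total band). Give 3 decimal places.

nominal=91.930 wc=[89.036,95.133] rss=1.018

Stack each dimension's contribution:
  +A: nom +30.800 → Σnom=30.800; wc +0.100/-0.390 → slack +0.100/-0.390; half-tol=0.245, Σhalf²=0.060025
  -B: nom -29.690 → Σnom=1.110; wc +0.250/-0.250 → slack +0.350/-0.640; half-tol=0.250, Σhalf²=0.122525
  +C: nom +16.150 → Σnom=17.260; wc +0.310/-0.230 → slack +0.660/-0.870; half-tol=0.270, Σhalf²=0.195425
  +D: nom +18.600 → Σnom=35.860; wc +0.180/-0.198 → slack +0.840/-1.068; half-tol=0.189, Σhalf²=0.231146
  +E: nom +31.500 → Σnom=67.360; wc +0.460/-0.170 → slack +1.300/-1.238; half-tol=0.315, Σhalf²=0.330371
  +F: nom +25.100 → Σnom=92.460; wc +0.464/-0.434 → slack +1.764/-1.672; half-tol=0.449, Σhalf²=0.531972
  -G: nom -31.400 → Σnom=61.060; wc +0.479/-0.479 → slack +2.243/-2.151; half-tol=0.479, Σhalf²=0.761413
  +H: nom +6.100 → Σnom=67.160; wc +0.420/-0.420 → slack +2.663/-2.571; half-tol=0.420, Σhalf²=0.937813
  +I: nom +35.370 → Σnom=102.530; wc +0.320/-0.011 → slack +2.983/-2.582; half-tol=0.166, Σhalf²=0.965203
  -J: nom -10.600 → Σnom=91.930; wc +0.220/-0.312 → slack +3.203/-2.894; half-tol=0.266, Σhalf²=1.035959
Nominal = 91.930. Worst-case = [91.930 - 2.894, 91.930 + 3.203] = [89.036, 95.133]. RSS = √1.035959 = 1.018.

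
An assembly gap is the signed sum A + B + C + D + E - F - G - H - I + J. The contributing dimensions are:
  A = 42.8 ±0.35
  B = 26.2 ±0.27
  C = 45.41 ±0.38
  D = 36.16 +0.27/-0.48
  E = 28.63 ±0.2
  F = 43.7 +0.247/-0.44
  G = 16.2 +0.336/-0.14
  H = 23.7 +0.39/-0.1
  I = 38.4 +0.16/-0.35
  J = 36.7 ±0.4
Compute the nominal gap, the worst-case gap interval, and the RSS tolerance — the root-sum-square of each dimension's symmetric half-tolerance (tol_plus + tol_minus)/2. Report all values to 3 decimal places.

Stack each dimension's contribution:
  +A: nom +42.800 → Σnom=42.800; wc +0.350/-0.350 → slack +0.350/-0.350; half-tol=0.350, Σhalf²=0.122500
  +B: nom +26.200 → Σnom=69.000; wc +0.270/-0.270 → slack +0.620/-0.620; half-tol=0.270, Σhalf²=0.195400
  +C: nom +45.410 → Σnom=114.410; wc +0.380/-0.380 → slack +1.000/-1.000; half-tol=0.380, Σhalf²=0.339800
  +D: nom +36.160 → Σnom=150.570; wc +0.270/-0.480 → slack +1.270/-1.480; half-tol=0.375, Σhalf²=0.480425
  +E: nom +28.630 → Σnom=179.200; wc +0.200/-0.200 → slack +1.470/-1.680; half-tol=0.200, Σhalf²=0.520425
  -F: nom -43.700 → Σnom=135.500; wc +0.440/-0.247 → slack +1.910/-1.927; half-tol=0.344, Σhalf²=0.638417
  -G: nom -16.200 → Σnom=119.300; wc +0.140/-0.336 → slack +2.050/-2.263; half-tol=0.238, Σhalf²=0.695061
  -H: nom -23.700 → Σnom=95.600; wc +0.100/-0.390 → slack +2.150/-2.653; half-tol=0.245, Σhalf²=0.755086
  -I: nom -38.400 → Σnom=57.200; wc +0.350/-0.160 → slack +2.500/-2.813; half-tol=0.255, Σhalf²=0.820111
  +J: nom +36.700 → Σnom=93.900; wc +0.400/-0.400 → slack +2.900/-3.213; half-tol=0.400, Σhalf²=0.980111
Nominal = 93.900. Worst-case = [93.900 - 3.213, 93.900 + 2.900] = [90.687, 96.800]. RSS = √0.980111 = 0.990.

nominal=93.900 wc=[90.687,96.800] rss=0.990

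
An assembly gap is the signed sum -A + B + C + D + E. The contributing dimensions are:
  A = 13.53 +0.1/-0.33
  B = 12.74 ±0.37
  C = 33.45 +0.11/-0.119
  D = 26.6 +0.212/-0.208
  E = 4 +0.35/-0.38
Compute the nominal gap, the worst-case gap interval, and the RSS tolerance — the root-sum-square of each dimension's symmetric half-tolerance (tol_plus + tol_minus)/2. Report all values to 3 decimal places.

Stack each dimension's contribution:
  -A: nom -13.530 → Σnom=-13.530; wc +0.330/-0.100 → slack +0.330/-0.100; half-tol=0.215, Σhalf²=0.046225
  +B: nom +12.740 → Σnom=-0.790; wc +0.370/-0.370 → slack +0.700/-0.470; half-tol=0.370, Σhalf²=0.183125
  +C: nom +33.450 → Σnom=32.660; wc +0.110/-0.119 → slack +0.810/-0.589; half-tol=0.114, Σhalf²=0.196235
  +D: nom +26.600 → Σnom=59.260; wc +0.212/-0.208 → slack +1.022/-0.797; half-tol=0.210, Σhalf²=0.240335
  +E: nom +4.000 → Σnom=63.260; wc +0.350/-0.380 → slack +1.372/-1.177; half-tol=0.365, Σhalf²=0.373560
Nominal = 63.260. Worst-case = [63.260 - 1.177, 63.260 + 1.372] = [62.083, 64.632]. RSS = √0.373560 = 0.611.

nominal=63.260 wc=[62.083,64.632] rss=0.611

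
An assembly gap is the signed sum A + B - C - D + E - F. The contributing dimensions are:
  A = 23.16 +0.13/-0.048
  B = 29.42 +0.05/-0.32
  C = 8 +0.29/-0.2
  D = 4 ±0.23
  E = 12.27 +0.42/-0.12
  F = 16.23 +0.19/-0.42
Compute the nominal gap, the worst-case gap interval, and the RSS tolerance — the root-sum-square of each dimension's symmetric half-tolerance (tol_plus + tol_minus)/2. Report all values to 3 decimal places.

nominal=36.620 wc=[35.422,38.070] rss=0.567

Stack each dimension's contribution:
  +A: nom +23.160 → Σnom=23.160; wc +0.130/-0.048 → slack +0.130/-0.048; half-tol=0.089, Σhalf²=0.007921
  +B: nom +29.420 → Σnom=52.580; wc +0.050/-0.320 → slack +0.180/-0.368; half-tol=0.185, Σhalf²=0.042146
  -C: nom -8.000 → Σnom=44.580; wc +0.200/-0.290 → slack +0.380/-0.658; half-tol=0.245, Σhalf²=0.102171
  -D: nom -4.000 → Σnom=40.580; wc +0.230/-0.230 → slack +0.610/-0.888; half-tol=0.230, Σhalf²=0.155071
  +E: nom +12.270 → Σnom=52.850; wc +0.420/-0.120 → slack +1.030/-1.008; half-tol=0.270, Σhalf²=0.227971
  -F: nom -16.230 → Σnom=36.620; wc +0.420/-0.190 → slack +1.450/-1.198; half-tol=0.305, Σhalf²=0.320996
Nominal = 36.620. Worst-case = [36.620 - 1.198, 36.620 + 1.450] = [35.422, 38.070]. RSS = √0.320996 = 0.567.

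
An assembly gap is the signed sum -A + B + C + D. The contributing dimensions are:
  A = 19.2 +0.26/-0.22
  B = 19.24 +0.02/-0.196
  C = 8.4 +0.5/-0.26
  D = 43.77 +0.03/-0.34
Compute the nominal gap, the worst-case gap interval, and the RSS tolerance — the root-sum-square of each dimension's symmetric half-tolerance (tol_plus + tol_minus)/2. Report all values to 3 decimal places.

Stack each dimension's contribution:
  -A: nom -19.200 → Σnom=-19.200; wc +0.220/-0.260 → slack +0.220/-0.260; half-tol=0.240, Σhalf²=0.057600
  +B: nom +19.240 → Σnom=0.040; wc +0.020/-0.196 → slack +0.240/-0.456; half-tol=0.108, Σhalf²=0.069264
  +C: nom +8.400 → Σnom=8.440; wc +0.500/-0.260 → slack +0.740/-0.716; half-tol=0.380, Σhalf²=0.213664
  +D: nom +43.770 → Σnom=52.210; wc +0.030/-0.340 → slack +0.770/-1.056; half-tol=0.185, Σhalf²=0.247889
Nominal = 52.210. Worst-case = [52.210 - 1.056, 52.210 + 0.770] = [51.154, 52.980]. RSS = √0.247889 = 0.498.

nominal=52.210 wc=[51.154,52.980] rss=0.498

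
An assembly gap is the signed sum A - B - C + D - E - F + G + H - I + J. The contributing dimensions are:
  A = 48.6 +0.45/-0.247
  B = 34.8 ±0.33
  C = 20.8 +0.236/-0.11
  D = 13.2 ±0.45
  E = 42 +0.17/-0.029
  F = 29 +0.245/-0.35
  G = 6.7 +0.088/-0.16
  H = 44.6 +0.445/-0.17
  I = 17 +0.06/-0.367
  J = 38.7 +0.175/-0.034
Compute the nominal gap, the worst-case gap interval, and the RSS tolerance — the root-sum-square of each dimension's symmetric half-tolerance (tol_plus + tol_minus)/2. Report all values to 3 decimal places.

nominal=8.200 wc=[6.098,10.994] rss=0.853

Stack each dimension's contribution:
  +A: nom +48.600 → Σnom=48.600; wc +0.450/-0.247 → slack +0.450/-0.247; half-tol=0.349, Σhalf²=0.121452
  -B: nom -34.800 → Σnom=13.800; wc +0.330/-0.330 → slack +0.780/-0.577; half-tol=0.330, Σhalf²=0.230352
  -C: nom -20.800 → Σnom=-7.000; wc +0.110/-0.236 → slack +0.890/-0.813; half-tol=0.173, Σhalf²=0.260281
  +D: nom +13.200 → Σnom=6.200; wc +0.450/-0.450 → slack +1.340/-1.263; half-tol=0.450, Σhalf²=0.462781
  -E: nom -42.000 → Σnom=-35.800; wc +0.029/-0.170 → slack +1.369/-1.433; half-tol=0.100, Σhalf²=0.472682
  -F: nom -29.000 → Σnom=-64.800; wc +0.350/-0.245 → slack +1.719/-1.678; half-tol=0.297, Σhalf²=0.561188
  +G: nom +6.700 → Σnom=-58.100; wc +0.088/-0.160 → slack +1.807/-1.838; half-tol=0.124, Σhalf²=0.576564
  +H: nom +44.600 → Σnom=-13.500; wc +0.445/-0.170 → slack +2.252/-2.008; half-tol=0.307, Σhalf²=0.671120
  -I: nom -17.000 → Σnom=-30.500; wc +0.367/-0.060 → slack +2.619/-2.068; half-tol=0.213, Σhalf²=0.716702
  +J: nom +38.700 → Σnom=8.200; wc +0.175/-0.034 → slack +2.794/-2.102; half-tol=0.104, Σhalf²=0.727622
Nominal = 8.200. Worst-case = [8.200 - 2.102, 8.200 + 2.794] = [6.098, 10.994]. RSS = √0.727622 = 0.853.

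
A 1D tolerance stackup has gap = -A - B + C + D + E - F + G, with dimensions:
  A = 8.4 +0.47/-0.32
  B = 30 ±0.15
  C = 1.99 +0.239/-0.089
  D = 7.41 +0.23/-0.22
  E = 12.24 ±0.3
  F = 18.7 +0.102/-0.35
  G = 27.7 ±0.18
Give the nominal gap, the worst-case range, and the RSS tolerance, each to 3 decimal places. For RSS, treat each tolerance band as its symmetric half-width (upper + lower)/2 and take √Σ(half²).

nominal=-7.760 wc=[-9.271,-5.991] rss=0.655

Stack each dimension's contribution:
  -A: nom -8.400 → Σnom=-8.400; wc +0.320/-0.470 → slack +0.320/-0.470; half-tol=0.395, Σhalf²=0.156025
  -B: nom -30.000 → Σnom=-38.400; wc +0.150/-0.150 → slack +0.470/-0.620; half-tol=0.150, Σhalf²=0.178525
  +C: nom +1.990 → Σnom=-36.410; wc +0.239/-0.089 → slack +0.709/-0.709; half-tol=0.164, Σhalf²=0.205421
  +D: nom +7.410 → Σnom=-29.000; wc +0.230/-0.220 → slack +0.939/-0.929; half-tol=0.225, Σhalf²=0.256046
  +E: nom +12.240 → Σnom=-16.760; wc +0.300/-0.300 → slack +1.239/-1.229; half-tol=0.300, Σhalf²=0.346046
  -F: nom -18.700 → Σnom=-35.460; wc +0.350/-0.102 → slack +1.589/-1.331; half-tol=0.226, Σhalf²=0.397122
  +G: nom +27.700 → Σnom=-7.760; wc +0.180/-0.180 → slack +1.769/-1.511; half-tol=0.180, Σhalf²=0.429522
Nominal = -7.760. Worst-case = [-7.760 - 1.511, -7.760 + 1.769] = [-9.271, -5.991]. RSS = √0.429522 = 0.655.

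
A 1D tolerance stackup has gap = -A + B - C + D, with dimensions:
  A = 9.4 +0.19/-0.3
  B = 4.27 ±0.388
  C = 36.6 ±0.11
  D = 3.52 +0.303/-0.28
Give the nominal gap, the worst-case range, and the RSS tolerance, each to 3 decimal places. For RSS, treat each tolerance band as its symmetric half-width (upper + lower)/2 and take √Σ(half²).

Stack each dimension's contribution:
  -A: nom -9.400 → Σnom=-9.400; wc +0.300/-0.190 → slack +0.300/-0.190; half-tol=0.245, Σhalf²=0.060025
  +B: nom +4.270 → Σnom=-5.130; wc +0.388/-0.388 → slack +0.688/-0.578; half-tol=0.388, Σhalf²=0.210569
  -C: nom -36.600 → Σnom=-41.730; wc +0.110/-0.110 → slack +0.798/-0.688; half-tol=0.110, Σhalf²=0.222669
  +D: nom +3.520 → Σnom=-38.210; wc +0.303/-0.280 → slack +1.101/-0.968; half-tol=0.291, Σhalf²=0.307641
Nominal = -38.210. Worst-case = [-38.210 - 0.968, -38.210 + 1.101] = [-39.178, -37.109]. RSS = √0.307641 = 0.555.

nominal=-38.210 wc=[-39.178,-37.109] rss=0.555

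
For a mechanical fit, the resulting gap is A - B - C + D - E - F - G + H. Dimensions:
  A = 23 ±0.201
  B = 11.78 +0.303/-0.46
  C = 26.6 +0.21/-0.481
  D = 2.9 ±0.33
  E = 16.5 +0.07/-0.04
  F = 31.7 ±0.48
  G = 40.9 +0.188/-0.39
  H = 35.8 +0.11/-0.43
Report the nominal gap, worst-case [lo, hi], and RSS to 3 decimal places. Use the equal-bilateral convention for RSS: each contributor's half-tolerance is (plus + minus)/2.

nominal=-65.780 wc=[-67.992,-63.288] rss=0.897

Stack each dimension's contribution:
  +A: nom +23.000 → Σnom=23.000; wc +0.201/-0.201 → slack +0.201/-0.201; half-tol=0.201, Σhalf²=0.040401
  -B: nom -11.780 → Σnom=11.220; wc +0.460/-0.303 → slack +0.661/-0.504; half-tol=0.382, Σhalf²=0.185943
  -C: nom -26.600 → Σnom=-15.380; wc +0.481/-0.210 → slack +1.142/-0.714; half-tol=0.345, Σhalf²=0.305314
  +D: nom +2.900 → Σnom=-12.480; wc +0.330/-0.330 → slack +1.472/-1.044; half-tol=0.330, Σhalf²=0.414214
  -E: nom -16.500 → Σnom=-28.980; wc +0.040/-0.070 → slack +1.512/-1.114; half-tol=0.055, Σhalf²=0.417239
  -F: nom -31.700 → Σnom=-60.680; wc +0.480/-0.480 → slack +1.992/-1.594; half-tol=0.480, Σhalf²=0.647639
  -G: nom -40.900 → Σnom=-101.580; wc +0.390/-0.188 → slack +2.382/-1.782; half-tol=0.289, Σhalf²=0.731160
  +H: nom +35.800 → Σnom=-65.780; wc +0.110/-0.430 → slack +2.492/-2.212; half-tol=0.270, Σhalf²=0.804060
Nominal = -65.780. Worst-case = [-65.780 - 2.212, -65.780 + 2.492] = [-67.992, -63.288]. RSS = √0.804060 = 0.897.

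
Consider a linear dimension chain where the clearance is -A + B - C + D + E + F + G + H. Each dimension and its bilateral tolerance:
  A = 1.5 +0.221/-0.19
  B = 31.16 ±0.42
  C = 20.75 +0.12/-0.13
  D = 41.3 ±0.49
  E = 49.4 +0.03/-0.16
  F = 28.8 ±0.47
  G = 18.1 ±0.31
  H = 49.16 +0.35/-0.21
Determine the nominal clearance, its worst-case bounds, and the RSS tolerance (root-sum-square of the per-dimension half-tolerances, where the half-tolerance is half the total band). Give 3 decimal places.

nominal=195.670 wc=[193.269,198.060] rss=0.937

Stack each dimension's contribution:
  -A: nom -1.500 → Σnom=-1.500; wc +0.190/-0.221 → slack +0.190/-0.221; half-tol=0.206, Σhalf²=0.042230
  +B: nom +31.160 → Σnom=29.660; wc +0.420/-0.420 → slack +0.610/-0.641; half-tol=0.420, Σhalf²=0.218630
  -C: nom -20.750 → Σnom=8.910; wc +0.130/-0.120 → slack +0.740/-0.761; half-tol=0.125, Σhalf²=0.234255
  +D: nom +41.300 → Σnom=50.210; wc +0.490/-0.490 → slack +1.230/-1.251; half-tol=0.490, Σhalf²=0.474355
  +E: nom +49.400 → Σnom=99.610; wc +0.030/-0.160 → slack +1.260/-1.411; half-tol=0.095, Σhalf²=0.483380
  +F: nom +28.800 → Σnom=128.410; wc +0.470/-0.470 → slack +1.730/-1.881; half-tol=0.470, Σhalf²=0.704280
  +G: nom +18.100 → Σnom=146.510; wc +0.310/-0.310 → slack +2.040/-2.191; half-tol=0.310, Σhalf²=0.800380
  +H: nom +49.160 → Σnom=195.670; wc +0.350/-0.210 → slack +2.390/-2.401; half-tol=0.280, Σhalf²=0.878780
Nominal = 195.670. Worst-case = [195.670 - 2.401, 195.670 + 2.390] = [193.269, 198.060]. RSS = √0.878780 = 0.937.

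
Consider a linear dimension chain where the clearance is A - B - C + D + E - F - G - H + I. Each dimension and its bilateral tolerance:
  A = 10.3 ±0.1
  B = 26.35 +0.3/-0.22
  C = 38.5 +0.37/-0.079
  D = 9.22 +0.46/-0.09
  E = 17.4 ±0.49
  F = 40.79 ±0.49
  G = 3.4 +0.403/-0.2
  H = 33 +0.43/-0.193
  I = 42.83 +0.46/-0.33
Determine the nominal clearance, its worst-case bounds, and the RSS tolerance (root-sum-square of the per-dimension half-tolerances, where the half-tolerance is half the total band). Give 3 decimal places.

nominal=-62.290 wc=[-65.293,-59.598] rss=1.014

Stack each dimension's contribution:
  +A: nom +10.300 → Σnom=10.300; wc +0.100/-0.100 → slack +0.100/-0.100; half-tol=0.100, Σhalf²=0.010000
  -B: nom -26.350 → Σnom=-16.050; wc +0.220/-0.300 → slack +0.320/-0.400; half-tol=0.260, Σhalf²=0.077600
  -C: nom -38.500 → Σnom=-54.550; wc +0.079/-0.370 → slack +0.399/-0.770; half-tol=0.225, Σhalf²=0.128000
  +D: nom +9.220 → Σnom=-45.330; wc +0.460/-0.090 → slack +0.859/-0.860; half-tol=0.275, Σhalf²=0.203625
  +E: nom +17.400 → Σnom=-27.930; wc +0.490/-0.490 → slack +1.349/-1.350; half-tol=0.490, Σhalf²=0.443725
  -F: nom -40.790 → Σnom=-68.720; wc +0.490/-0.490 → slack +1.839/-1.840; half-tol=0.490, Σhalf²=0.683825
  -G: nom -3.400 → Σnom=-72.120; wc +0.200/-0.403 → slack +2.039/-2.243; half-tol=0.301, Σhalf²=0.774727
  -H: nom -33.000 → Σnom=-105.120; wc +0.193/-0.430 → slack +2.232/-2.673; half-tol=0.311, Σhalf²=0.871760
  +I: nom +42.830 → Σnom=-62.290; wc +0.460/-0.330 → slack +2.692/-3.003; half-tol=0.395, Σhalf²=1.027785
Nominal = -62.290. Worst-case = [-62.290 - 3.003, -62.290 + 2.692] = [-65.293, -59.598]. RSS = √1.027785 = 1.014.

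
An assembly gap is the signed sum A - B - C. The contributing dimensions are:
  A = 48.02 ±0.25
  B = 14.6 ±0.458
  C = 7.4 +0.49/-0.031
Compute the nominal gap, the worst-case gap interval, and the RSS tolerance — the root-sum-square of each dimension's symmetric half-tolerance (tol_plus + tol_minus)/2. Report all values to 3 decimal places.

Stack each dimension's contribution:
  +A: nom +48.020 → Σnom=48.020; wc +0.250/-0.250 → slack +0.250/-0.250; half-tol=0.250, Σhalf²=0.062500
  -B: nom -14.600 → Σnom=33.420; wc +0.458/-0.458 → slack +0.708/-0.708; half-tol=0.458, Σhalf²=0.272264
  -C: nom -7.400 → Σnom=26.020; wc +0.031/-0.490 → slack +0.739/-1.198; half-tol=0.261, Σhalf²=0.340124
Nominal = 26.020. Worst-case = [26.020 - 1.198, 26.020 + 0.739] = [24.822, 26.759]. RSS = √0.340124 = 0.583.

nominal=26.020 wc=[24.822,26.759] rss=0.583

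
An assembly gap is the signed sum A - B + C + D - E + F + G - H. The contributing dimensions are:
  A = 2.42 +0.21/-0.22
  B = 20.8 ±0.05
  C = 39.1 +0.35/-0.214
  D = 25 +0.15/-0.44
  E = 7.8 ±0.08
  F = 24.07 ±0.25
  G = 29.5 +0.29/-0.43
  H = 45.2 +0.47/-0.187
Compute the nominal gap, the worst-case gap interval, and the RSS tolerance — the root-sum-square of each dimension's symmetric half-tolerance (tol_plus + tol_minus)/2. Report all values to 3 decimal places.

nominal=46.290 wc=[44.136,47.857] rss=0.722

Stack each dimension's contribution:
  +A: nom +2.420 → Σnom=2.420; wc +0.210/-0.220 → slack +0.210/-0.220; half-tol=0.215, Σhalf²=0.046225
  -B: nom -20.800 → Σnom=-18.380; wc +0.050/-0.050 → slack +0.260/-0.270; half-tol=0.050, Σhalf²=0.048725
  +C: nom +39.100 → Σnom=20.720; wc +0.350/-0.214 → slack +0.610/-0.484; half-tol=0.282, Σhalf²=0.128249
  +D: nom +25.000 → Σnom=45.720; wc +0.150/-0.440 → slack +0.760/-0.924; half-tol=0.295, Σhalf²=0.215274
  -E: nom -7.800 → Σnom=37.920; wc +0.080/-0.080 → slack +0.840/-1.004; half-tol=0.080, Σhalf²=0.221674
  +F: nom +24.070 → Σnom=61.990; wc +0.250/-0.250 → slack +1.090/-1.254; half-tol=0.250, Σhalf²=0.284174
  +G: nom +29.500 → Σnom=91.490; wc +0.290/-0.430 → slack +1.380/-1.684; half-tol=0.360, Σhalf²=0.413774
  -H: nom -45.200 → Σnom=46.290; wc +0.187/-0.470 → slack +1.567/-2.154; half-tol=0.329, Σhalf²=0.521686
Nominal = 46.290. Worst-case = [46.290 - 2.154, 46.290 + 1.567] = [44.136, 47.857]. RSS = √0.521686 = 0.722.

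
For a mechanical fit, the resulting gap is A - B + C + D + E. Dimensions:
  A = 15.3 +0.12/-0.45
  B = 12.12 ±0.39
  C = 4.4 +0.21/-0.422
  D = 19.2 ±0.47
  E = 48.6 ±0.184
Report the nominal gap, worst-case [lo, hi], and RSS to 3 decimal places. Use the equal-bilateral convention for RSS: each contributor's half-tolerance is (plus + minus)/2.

Stack each dimension's contribution:
  +A: nom +15.300 → Σnom=15.300; wc +0.120/-0.450 → slack +0.120/-0.450; half-tol=0.285, Σhalf²=0.081225
  -B: nom -12.120 → Σnom=3.180; wc +0.390/-0.390 → slack +0.510/-0.840; half-tol=0.390, Σhalf²=0.233325
  +C: nom +4.400 → Σnom=7.580; wc +0.210/-0.422 → slack +0.720/-1.262; half-tol=0.316, Σhalf²=0.333181
  +D: nom +19.200 → Σnom=26.780; wc +0.470/-0.470 → slack +1.190/-1.732; half-tol=0.470, Σhalf²=0.554081
  +E: nom +48.600 → Σnom=75.380; wc +0.184/-0.184 → slack +1.374/-1.916; half-tol=0.184, Σhalf²=0.587937
Nominal = 75.380. Worst-case = [75.380 - 1.916, 75.380 + 1.374] = [73.464, 76.754]. RSS = √0.587937 = 0.767.

nominal=75.380 wc=[73.464,76.754] rss=0.767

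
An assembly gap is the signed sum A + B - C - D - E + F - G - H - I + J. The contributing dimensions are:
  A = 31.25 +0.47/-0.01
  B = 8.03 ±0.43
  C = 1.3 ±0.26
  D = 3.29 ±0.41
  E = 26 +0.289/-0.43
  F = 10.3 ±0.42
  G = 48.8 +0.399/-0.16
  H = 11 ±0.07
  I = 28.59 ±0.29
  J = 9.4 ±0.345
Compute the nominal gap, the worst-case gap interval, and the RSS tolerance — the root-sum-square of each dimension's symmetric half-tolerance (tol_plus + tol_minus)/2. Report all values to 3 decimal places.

Stack each dimension's contribution:
  +A: nom +31.250 → Σnom=31.250; wc +0.470/-0.010 → slack +0.470/-0.010; half-tol=0.240, Σhalf²=0.057600
  +B: nom +8.030 → Σnom=39.280; wc +0.430/-0.430 → slack +0.900/-0.440; half-tol=0.430, Σhalf²=0.242500
  -C: nom -1.300 → Σnom=37.980; wc +0.260/-0.260 → slack +1.160/-0.700; half-tol=0.260, Σhalf²=0.310100
  -D: nom -3.290 → Σnom=34.690; wc +0.410/-0.410 → slack +1.570/-1.110; half-tol=0.410, Σhalf²=0.478200
  -E: nom -26.000 → Σnom=8.690; wc +0.430/-0.289 → slack +2.000/-1.399; half-tol=0.359, Σhalf²=0.607440
  +F: nom +10.300 → Σnom=18.990; wc +0.420/-0.420 → slack +2.420/-1.819; half-tol=0.420, Σhalf²=0.783840
  -G: nom -48.800 → Σnom=-29.810; wc +0.160/-0.399 → slack +2.580/-2.218; half-tol=0.280, Σhalf²=0.861961
  -H: nom -11.000 → Σnom=-40.810; wc +0.070/-0.070 → slack +2.650/-2.288; half-tol=0.070, Σhalf²=0.866861
  -I: nom -28.590 → Σnom=-69.400; wc +0.290/-0.290 → slack +2.940/-2.578; half-tol=0.290, Σhalf²=0.950960
  +J: nom +9.400 → Σnom=-60.000; wc +0.345/-0.345 → slack +3.285/-2.923; half-tol=0.345, Σhalf²=1.069986
Nominal = -60.000. Worst-case = [-60.000 - 2.923, -60.000 + 3.285] = [-62.923, -56.715]. RSS = √1.069986 = 1.034.

nominal=-60.000 wc=[-62.923,-56.715] rss=1.034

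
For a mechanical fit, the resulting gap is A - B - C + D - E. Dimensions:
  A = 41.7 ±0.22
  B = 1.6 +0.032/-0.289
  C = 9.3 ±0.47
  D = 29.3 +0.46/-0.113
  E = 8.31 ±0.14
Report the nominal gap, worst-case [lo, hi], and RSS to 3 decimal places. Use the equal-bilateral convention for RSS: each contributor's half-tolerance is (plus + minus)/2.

Stack each dimension's contribution:
  +A: nom +41.700 → Σnom=41.700; wc +0.220/-0.220 → slack +0.220/-0.220; half-tol=0.220, Σhalf²=0.048400
  -B: nom -1.600 → Σnom=40.100; wc +0.289/-0.032 → slack +0.509/-0.252; half-tol=0.160, Σhalf²=0.074160
  -C: nom -9.300 → Σnom=30.800; wc +0.470/-0.470 → slack +0.979/-0.722; half-tol=0.470, Σhalf²=0.295060
  +D: nom +29.300 → Σnom=60.100; wc +0.460/-0.113 → slack +1.439/-0.835; half-tol=0.287, Σhalf²=0.377142
  -E: nom -8.310 → Σnom=51.790; wc +0.140/-0.140 → slack +1.579/-0.975; half-tol=0.140, Σhalf²=0.396742
Nominal = 51.790. Worst-case = [51.790 - 0.975, 51.790 + 1.579] = [50.815, 53.369]. RSS = √0.396742 = 0.630.

nominal=51.790 wc=[50.815,53.369] rss=0.630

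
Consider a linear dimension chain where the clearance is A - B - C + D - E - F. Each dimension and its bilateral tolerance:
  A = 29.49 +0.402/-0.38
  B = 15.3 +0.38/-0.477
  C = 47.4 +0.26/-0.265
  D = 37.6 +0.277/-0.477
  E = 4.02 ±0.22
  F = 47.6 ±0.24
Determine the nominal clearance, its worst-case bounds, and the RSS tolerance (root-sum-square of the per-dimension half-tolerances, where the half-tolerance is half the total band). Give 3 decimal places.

Stack each dimension's contribution:
  +A: nom +29.490 → Σnom=29.490; wc +0.402/-0.380 → slack +0.402/-0.380; half-tol=0.391, Σhalf²=0.152881
  -B: nom -15.300 → Σnom=14.190; wc +0.477/-0.380 → slack +0.879/-0.760; half-tol=0.428, Σhalf²=0.336493
  -C: nom -47.400 → Σnom=-33.210; wc +0.265/-0.260 → slack +1.144/-1.020; half-tol=0.263, Σhalf²=0.405400
  +D: nom +37.600 → Σnom=4.390; wc +0.277/-0.477 → slack +1.421/-1.497; half-tol=0.377, Σhalf²=0.547529
  -E: nom -4.020 → Σnom=0.370; wc +0.220/-0.220 → slack +1.641/-1.717; half-tol=0.220, Σhalf²=0.595929
  -F: nom -47.600 → Σnom=-47.230; wc +0.240/-0.240 → slack +1.881/-1.957; half-tol=0.240, Σhalf²=0.653529
Nominal = -47.230. Worst-case = [-47.230 - 1.957, -47.230 + 1.881] = [-49.187, -45.349]. RSS = √0.653529 = 0.808.

nominal=-47.230 wc=[-49.187,-45.349] rss=0.808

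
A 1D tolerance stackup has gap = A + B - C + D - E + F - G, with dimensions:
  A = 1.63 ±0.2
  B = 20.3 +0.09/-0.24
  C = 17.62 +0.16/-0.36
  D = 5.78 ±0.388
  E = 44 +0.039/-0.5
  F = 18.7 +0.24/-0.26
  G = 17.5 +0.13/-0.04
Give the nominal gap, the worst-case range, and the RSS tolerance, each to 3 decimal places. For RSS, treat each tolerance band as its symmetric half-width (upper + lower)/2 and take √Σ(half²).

nominal=-32.710 wc=[-34.127,-30.892] rss=0.654

Stack each dimension's contribution:
  +A: nom +1.630 → Σnom=1.630; wc +0.200/-0.200 → slack +0.200/-0.200; half-tol=0.200, Σhalf²=0.040000
  +B: nom +20.300 → Σnom=21.930; wc +0.090/-0.240 → slack +0.290/-0.440; half-tol=0.165, Σhalf²=0.067225
  -C: nom -17.620 → Σnom=4.310; wc +0.360/-0.160 → slack +0.650/-0.600; half-tol=0.260, Σhalf²=0.134825
  +D: nom +5.780 → Σnom=10.090; wc +0.388/-0.388 → slack +1.038/-0.988; half-tol=0.388, Σhalf²=0.285369
  -E: nom -44.000 → Σnom=-33.910; wc +0.500/-0.039 → slack +1.538/-1.027; half-tol=0.270, Σhalf²=0.357999
  +F: nom +18.700 → Σnom=-15.210; wc +0.240/-0.260 → slack +1.778/-1.287; half-tol=0.250, Σhalf²=0.420499
  -G: nom -17.500 → Σnom=-32.710; wc +0.040/-0.130 → slack +1.818/-1.417; half-tol=0.085, Σhalf²=0.427724
Nominal = -32.710. Worst-case = [-32.710 - 1.417, -32.710 + 1.818] = [-34.127, -30.892]. RSS = √0.427724 = 0.654.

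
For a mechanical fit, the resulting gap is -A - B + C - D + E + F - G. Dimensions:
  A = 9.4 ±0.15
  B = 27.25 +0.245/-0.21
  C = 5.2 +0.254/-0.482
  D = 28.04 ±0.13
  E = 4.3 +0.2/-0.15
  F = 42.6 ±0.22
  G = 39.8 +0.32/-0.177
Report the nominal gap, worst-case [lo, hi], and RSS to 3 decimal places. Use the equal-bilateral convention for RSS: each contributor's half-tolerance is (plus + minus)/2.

nominal=-52.390 wc=[-54.087,-51.049] rss=0.606

Stack each dimension's contribution:
  -A: nom -9.400 → Σnom=-9.400; wc +0.150/-0.150 → slack +0.150/-0.150; half-tol=0.150, Σhalf²=0.022500
  -B: nom -27.250 → Σnom=-36.650; wc +0.210/-0.245 → slack +0.360/-0.395; half-tol=0.227, Σhalf²=0.074256
  +C: nom +5.200 → Σnom=-31.450; wc +0.254/-0.482 → slack +0.614/-0.877; half-tol=0.368, Σhalf²=0.209680
  -D: nom -28.040 → Σnom=-59.490; wc +0.130/-0.130 → slack +0.744/-1.007; half-tol=0.130, Σhalf²=0.226580
  +E: nom +4.300 → Σnom=-55.190; wc +0.200/-0.150 → slack +0.944/-1.157; half-tol=0.175, Σhalf²=0.257205
  +F: nom +42.600 → Σnom=-12.590; wc +0.220/-0.220 → slack +1.164/-1.377; half-tol=0.220, Σhalf²=0.305605
  -G: nom -39.800 → Σnom=-52.390; wc +0.177/-0.320 → slack +1.341/-1.697; half-tol=0.248, Σhalf²=0.367358
Nominal = -52.390. Worst-case = [-52.390 - 1.697, -52.390 + 1.341] = [-54.087, -51.049]. RSS = √0.367358 = 0.606.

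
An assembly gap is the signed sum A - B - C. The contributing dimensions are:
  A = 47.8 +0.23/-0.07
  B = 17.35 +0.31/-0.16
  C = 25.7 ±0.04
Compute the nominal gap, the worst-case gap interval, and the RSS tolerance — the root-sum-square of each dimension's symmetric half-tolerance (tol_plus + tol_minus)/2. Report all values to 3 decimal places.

nominal=4.750 wc=[4.330,5.180] rss=0.282

Stack each dimension's contribution:
  +A: nom +47.800 → Σnom=47.800; wc +0.230/-0.070 → slack +0.230/-0.070; half-tol=0.150, Σhalf²=0.022500
  -B: nom -17.350 → Σnom=30.450; wc +0.160/-0.310 → slack +0.390/-0.380; half-tol=0.235, Σhalf²=0.077725
  -C: nom -25.700 → Σnom=4.750; wc +0.040/-0.040 → slack +0.430/-0.420; half-tol=0.040, Σhalf²=0.079325
Nominal = 4.750. Worst-case = [4.750 - 0.420, 4.750 + 0.430] = [4.330, 5.180]. RSS = √0.079325 = 0.282.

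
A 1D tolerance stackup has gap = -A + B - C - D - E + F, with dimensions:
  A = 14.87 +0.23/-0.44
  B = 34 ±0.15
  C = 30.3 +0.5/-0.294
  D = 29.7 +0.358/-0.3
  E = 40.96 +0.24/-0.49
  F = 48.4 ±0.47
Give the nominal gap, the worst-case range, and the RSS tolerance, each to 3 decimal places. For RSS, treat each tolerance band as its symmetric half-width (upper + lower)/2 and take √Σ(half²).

Stack each dimension's contribution:
  -A: nom -14.870 → Σnom=-14.870; wc +0.440/-0.230 → slack +0.440/-0.230; half-tol=0.335, Σhalf²=0.112225
  +B: nom +34.000 → Σnom=19.130; wc +0.150/-0.150 → slack +0.590/-0.380; half-tol=0.150, Σhalf²=0.134725
  -C: nom -30.300 → Σnom=-11.170; wc +0.294/-0.500 → slack +0.884/-0.880; half-tol=0.397, Σhalf²=0.292334
  -D: nom -29.700 → Σnom=-40.870; wc +0.300/-0.358 → slack +1.184/-1.238; half-tol=0.329, Σhalf²=0.400575
  -E: nom -40.960 → Σnom=-81.830; wc +0.490/-0.240 → slack +1.674/-1.478; half-tol=0.365, Σhalf²=0.533800
  +F: nom +48.400 → Σnom=-33.430; wc +0.470/-0.470 → slack +2.144/-1.948; half-tol=0.470, Σhalf²=0.754700
Nominal = -33.430. Worst-case = [-33.430 - 1.948, -33.430 + 2.144] = [-35.378, -31.286]. RSS = √0.754700 = 0.869.

nominal=-33.430 wc=[-35.378,-31.286] rss=0.869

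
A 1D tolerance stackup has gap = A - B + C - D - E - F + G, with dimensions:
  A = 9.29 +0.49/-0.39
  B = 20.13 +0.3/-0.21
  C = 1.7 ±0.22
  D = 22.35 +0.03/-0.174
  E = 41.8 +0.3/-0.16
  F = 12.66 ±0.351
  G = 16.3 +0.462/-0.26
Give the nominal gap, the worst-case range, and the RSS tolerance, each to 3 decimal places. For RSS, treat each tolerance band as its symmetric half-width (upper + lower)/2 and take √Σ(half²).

Stack each dimension's contribution:
  +A: nom +9.290 → Σnom=9.290; wc +0.490/-0.390 → slack +0.490/-0.390; half-tol=0.440, Σhalf²=0.193600
  -B: nom -20.130 → Σnom=-10.840; wc +0.210/-0.300 → slack +0.700/-0.690; half-tol=0.255, Σhalf²=0.258625
  +C: nom +1.700 → Σnom=-9.140; wc +0.220/-0.220 → slack +0.920/-0.910; half-tol=0.220, Σhalf²=0.307025
  -D: nom -22.350 → Σnom=-31.490; wc +0.174/-0.030 → slack +1.094/-0.940; half-tol=0.102, Σhalf²=0.317429
  -E: nom -41.800 → Σnom=-73.290; wc +0.160/-0.300 → slack +1.254/-1.240; half-tol=0.230, Σhalf²=0.370329
  -F: nom -12.660 → Σnom=-85.950; wc +0.351/-0.351 → slack +1.605/-1.591; half-tol=0.351, Σhalf²=0.493530
  +G: nom +16.300 → Σnom=-69.650; wc +0.462/-0.260 → slack +2.067/-1.851; half-tol=0.361, Σhalf²=0.623851
Nominal = -69.650. Worst-case = [-69.650 - 1.851, -69.650 + 2.067] = [-71.501, -67.583]. RSS = √0.623851 = 0.790.

nominal=-69.650 wc=[-71.501,-67.583] rss=0.790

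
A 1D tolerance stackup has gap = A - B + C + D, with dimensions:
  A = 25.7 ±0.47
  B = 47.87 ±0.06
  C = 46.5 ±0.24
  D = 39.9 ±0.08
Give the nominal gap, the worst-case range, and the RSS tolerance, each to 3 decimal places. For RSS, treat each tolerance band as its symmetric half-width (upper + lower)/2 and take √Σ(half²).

nominal=64.230 wc=[63.380,65.080] rss=0.537

Stack each dimension's contribution:
  +A: nom +25.700 → Σnom=25.700; wc +0.470/-0.470 → slack +0.470/-0.470; half-tol=0.470, Σhalf²=0.220900
  -B: nom -47.870 → Σnom=-22.170; wc +0.060/-0.060 → slack +0.530/-0.530; half-tol=0.060, Σhalf²=0.224500
  +C: nom +46.500 → Σnom=24.330; wc +0.240/-0.240 → slack +0.770/-0.770; half-tol=0.240, Σhalf²=0.282100
  +D: nom +39.900 → Σnom=64.230; wc +0.080/-0.080 → slack +0.850/-0.850; half-tol=0.080, Σhalf²=0.288500
Nominal = 64.230. Worst-case = [64.230 - 0.850, 64.230 + 0.850] = [63.380, 65.080]. RSS = √0.288500 = 0.537.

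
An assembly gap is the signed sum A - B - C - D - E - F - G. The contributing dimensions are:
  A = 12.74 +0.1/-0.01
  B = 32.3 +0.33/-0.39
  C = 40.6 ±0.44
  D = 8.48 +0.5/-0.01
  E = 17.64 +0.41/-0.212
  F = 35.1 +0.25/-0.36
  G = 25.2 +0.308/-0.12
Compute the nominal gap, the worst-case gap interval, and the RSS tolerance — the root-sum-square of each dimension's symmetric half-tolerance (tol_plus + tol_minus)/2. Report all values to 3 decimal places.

Stack each dimension's contribution:
  +A: nom +12.740 → Σnom=12.740; wc +0.100/-0.010 → slack +0.100/-0.010; half-tol=0.055, Σhalf²=0.003025
  -B: nom -32.300 → Σnom=-19.560; wc +0.390/-0.330 → slack +0.490/-0.340; half-tol=0.360, Σhalf²=0.132625
  -C: nom -40.600 → Σnom=-60.160; wc +0.440/-0.440 → slack +0.930/-0.780; half-tol=0.440, Σhalf²=0.326225
  -D: nom -8.480 → Σnom=-68.640; wc +0.010/-0.500 → slack +0.940/-1.280; half-tol=0.255, Σhalf²=0.391250
  -E: nom -17.640 → Σnom=-86.280; wc +0.212/-0.410 → slack +1.152/-1.690; half-tol=0.311, Σhalf²=0.487971
  -F: nom -35.100 → Σnom=-121.380; wc +0.360/-0.250 → slack +1.512/-1.940; half-tol=0.305, Σhalf²=0.580996
  -G: nom -25.200 → Σnom=-146.580; wc +0.120/-0.308 → slack +1.632/-2.248; half-tol=0.214, Σhalf²=0.626792
Nominal = -146.580. Worst-case = [-146.580 - 2.248, -146.580 + 1.632] = [-148.828, -144.948]. RSS = √0.626792 = 0.792.

nominal=-146.580 wc=[-148.828,-144.948] rss=0.792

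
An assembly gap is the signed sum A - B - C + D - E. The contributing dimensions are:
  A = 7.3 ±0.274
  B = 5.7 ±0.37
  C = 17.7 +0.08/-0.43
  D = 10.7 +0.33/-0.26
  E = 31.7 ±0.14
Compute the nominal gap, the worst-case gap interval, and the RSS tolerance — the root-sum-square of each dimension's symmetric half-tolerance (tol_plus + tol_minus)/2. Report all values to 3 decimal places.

Stack each dimension's contribution:
  +A: nom +7.300 → Σnom=7.300; wc +0.274/-0.274 → slack +0.274/-0.274; half-tol=0.274, Σhalf²=0.075076
  -B: nom -5.700 → Σnom=1.600; wc +0.370/-0.370 → slack +0.644/-0.644; half-tol=0.370, Σhalf²=0.211976
  -C: nom -17.700 → Σnom=-16.100; wc +0.430/-0.080 → slack +1.074/-0.724; half-tol=0.255, Σhalf²=0.277001
  +D: nom +10.700 → Σnom=-5.400; wc +0.330/-0.260 → slack +1.404/-0.984; half-tol=0.295, Σhalf²=0.364026
  -E: nom -31.700 → Σnom=-37.100; wc +0.140/-0.140 → slack +1.544/-1.124; half-tol=0.140, Σhalf²=0.383626
Nominal = -37.100. Worst-case = [-37.100 - 1.124, -37.100 + 1.544] = [-38.224, -35.556]. RSS = √0.383626 = 0.619.

nominal=-37.100 wc=[-38.224,-35.556] rss=0.619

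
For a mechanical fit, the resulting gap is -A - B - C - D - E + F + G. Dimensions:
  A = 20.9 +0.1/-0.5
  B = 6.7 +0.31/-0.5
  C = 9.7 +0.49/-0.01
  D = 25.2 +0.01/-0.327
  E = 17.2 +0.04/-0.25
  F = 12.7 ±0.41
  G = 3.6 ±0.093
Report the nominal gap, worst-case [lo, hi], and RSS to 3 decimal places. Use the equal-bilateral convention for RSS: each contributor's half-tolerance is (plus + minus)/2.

Stack each dimension's contribution:
  -A: nom -20.900 → Σnom=-20.900; wc +0.500/-0.100 → slack +0.500/-0.100; half-tol=0.300, Σhalf²=0.090000
  -B: nom -6.700 → Σnom=-27.600; wc +0.500/-0.310 → slack +1.000/-0.410; half-tol=0.405, Σhalf²=0.254025
  -C: nom -9.700 → Σnom=-37.300; wc +0.010/-0.490 → slack +1.010/-0.900; half-tol=0.250, Σhalf²=0.316525
  -D: nom -25.200 → Σnom=-62.500; wc +0.327/-0.010 → slack +1.337/-0.910; half-tol=0.169, Σhalf²=0.344917
  -E: nom -17.200 → Σnom=-79.700; wc +0.250/-0.040 → slack +1.587/-0.950; half-tol=0.145, Σhalf²=0.365942
  +F: nom +12.700 → Σnom=-67.000; wc +0.410/-0.410 → slack +1.997/-1.360; half-tol=0.410, Σhalf²=0.534042
  +G: nom +3.600 → Σnom=-63.400; wc +0.093/-0.093 → slack +2.090/-1.453; half-tol=0.093, Σhalf²=0.542691
Nominal = -63.400. Worst-case = [-63.400 - 1.453, -63.400 + 2.090] = [-64.853, -61.310]. RSS = √0.542691 = 0.737.

nominal=-63.400 wc=[-64.853,-61.310] rss=0.737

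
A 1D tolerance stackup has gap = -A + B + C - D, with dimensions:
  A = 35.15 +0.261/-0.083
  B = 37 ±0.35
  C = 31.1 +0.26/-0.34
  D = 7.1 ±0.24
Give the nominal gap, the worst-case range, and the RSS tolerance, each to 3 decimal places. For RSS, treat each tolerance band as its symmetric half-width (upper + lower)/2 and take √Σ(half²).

Stack each dimension's contribution:
  -A: nom -35.150 → Σnom=-35.150; wc +0.083/-0.261 → slack +0.083/-0.261; half-tol=0.172, Σhalf²=0.029584
  +B: nom +37.000 → Σnom=1.850; wc +0.350/-0.350 → slack +0.433/-0.611; half-tol=0.350, Σhalf²=0.152084
  +C: nom +31.100 → Σnom=32.950; wc +0.260/-0.340 → slack +0.693/-0.951; half-tol=0.300, Σhalf²=0.242084
  -D: nom -7.100 → Σnom=25.850; wc +0.240/-0.240 → slack +0.933/-1.191; half-tol=0.240, Σhalf²=0.299684
Nominal = 25.850. Worst-case = [25.850 - 1.191, 25.850 + 0.933] = [24.659, 26.783]. RSS = √0.299684 = 0.547.

nominal=25.850 wc=[24.659,26.783] rss=0.547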